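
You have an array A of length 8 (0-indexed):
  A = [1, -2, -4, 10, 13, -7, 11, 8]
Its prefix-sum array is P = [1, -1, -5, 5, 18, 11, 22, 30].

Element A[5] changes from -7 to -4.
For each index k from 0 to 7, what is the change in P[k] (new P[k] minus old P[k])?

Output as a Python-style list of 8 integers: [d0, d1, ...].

Element change: A[5] -7 -> -4, delta = 3
For k < 5: P[k] unchanged, delta_P[k] = 0
For k >= 5: P[k] shifts by exactly 3
Delta array: [0, 0, 0, 0, 0, 3, 3, 3]

Answer: [0, 0, 0, 0, 0, 3, 3, 3]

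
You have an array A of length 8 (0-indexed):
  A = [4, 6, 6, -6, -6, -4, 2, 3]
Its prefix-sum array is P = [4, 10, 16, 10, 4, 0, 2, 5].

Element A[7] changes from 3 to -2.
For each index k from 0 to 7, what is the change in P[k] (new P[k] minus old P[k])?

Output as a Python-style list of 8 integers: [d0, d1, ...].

Element change: A[7] 3 -> -2, delta = -5
For k < 7: P[k] unchanged, delta_P[k] = 0
For k >= 7: P[k] shifts by exactly -5
Delta array: [0, 0, 0, 0, 0, 0, 0, -5]

Answer: [0, 0, 0, 0, 0, 0, 0, -5]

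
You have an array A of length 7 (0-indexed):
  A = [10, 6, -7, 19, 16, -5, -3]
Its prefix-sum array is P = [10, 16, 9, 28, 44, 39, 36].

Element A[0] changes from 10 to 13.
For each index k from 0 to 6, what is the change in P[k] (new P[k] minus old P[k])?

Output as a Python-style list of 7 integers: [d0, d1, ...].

Answer: [3, 3, 3, 3, 3, 3, 3]

Derivation:
Element change: A[0] 10 -> 13, delta = 3
For k < 0: P[k] unchanged, delta_P[k] = 0
For k >= 0: P[k] shifts by exactly 3
Delta array: [3, 3, 3, 3, 3, 3, 3]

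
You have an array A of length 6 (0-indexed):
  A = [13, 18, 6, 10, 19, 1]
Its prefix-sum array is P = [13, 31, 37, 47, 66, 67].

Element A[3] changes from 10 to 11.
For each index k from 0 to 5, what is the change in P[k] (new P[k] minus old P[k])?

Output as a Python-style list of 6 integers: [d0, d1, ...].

Element change: A[3] 10 -> 11, delta = 1
For k < 3: P[k] unchanged, delta_P[k] = 0
For k >= 3: P[k] shifts by exactly 1
Delta array: [0, 0, 0, 1, 1, 1]

Answer: [0, 0, 0, 1, 1, 1]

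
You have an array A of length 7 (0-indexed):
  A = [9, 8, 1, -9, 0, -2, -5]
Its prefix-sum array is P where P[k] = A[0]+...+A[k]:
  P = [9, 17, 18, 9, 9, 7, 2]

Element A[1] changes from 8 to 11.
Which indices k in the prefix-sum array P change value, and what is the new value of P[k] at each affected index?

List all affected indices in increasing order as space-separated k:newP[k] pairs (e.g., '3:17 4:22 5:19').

Answer: 1:20 2:21 3:12 4:12 5:10 6:5

Derivation:
P[k] = A[0] + ... + A[k]
P[k] includes A[1] iff k >= 1
Affected indices: 1, 2, ..., 6; delta = 3
  P[1]: 17 + 3 = 20
  P[2]: 18 + 3 = 21
  P[3]: 9 + 3 = 12
  P[4]: 9 + 3 = 12
  P[5]: 7 + 3 = 10
  P[6]: 2 + 3 = 5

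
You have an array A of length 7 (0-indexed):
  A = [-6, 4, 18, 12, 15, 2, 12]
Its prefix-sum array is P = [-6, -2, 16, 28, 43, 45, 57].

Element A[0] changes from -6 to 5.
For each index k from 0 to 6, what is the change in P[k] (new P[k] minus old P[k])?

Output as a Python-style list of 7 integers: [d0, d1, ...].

Answer: [11, 11, 11, 11, 11, 11, 11]

Derivation:
Element change: A[0] -6 -> 5, delta = 11
For k < 0: P[k] unchanged, delta_P[k] = 0
For k >= 0: P[k] shifts by exactly 11
Delta array: [11, 11, 11, 11, 11, 11, 11]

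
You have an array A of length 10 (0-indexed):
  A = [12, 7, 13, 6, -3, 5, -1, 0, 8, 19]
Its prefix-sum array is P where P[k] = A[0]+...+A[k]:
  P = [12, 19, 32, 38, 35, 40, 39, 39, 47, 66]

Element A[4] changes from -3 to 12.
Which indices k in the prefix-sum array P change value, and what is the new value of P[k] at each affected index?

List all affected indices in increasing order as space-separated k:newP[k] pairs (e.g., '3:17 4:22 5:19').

Answer: 4:50 5:55 6:54 7:54 8:62 9:81

Derivation:
P[k] = A[0] + ... + A[k]
P[k] includes A[4] iff k >= 4
Affected indices: 4, 5, ..., 9; delta = 15
  P[4]: 35 + 15 = 50
  P[5]: 40 + 15 = 55
  P[6]: 39 + 15 = 54
  P[7]: 39 + 15 = 54
  P[8]: 47 + 15 = 62
  P[9]: 66 + 15 = 81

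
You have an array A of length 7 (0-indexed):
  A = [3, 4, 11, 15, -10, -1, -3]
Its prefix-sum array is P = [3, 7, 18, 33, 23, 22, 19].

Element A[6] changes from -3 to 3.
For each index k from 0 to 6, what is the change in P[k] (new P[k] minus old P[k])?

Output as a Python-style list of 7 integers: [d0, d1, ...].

Answer: [0, 0, 0, 0, 0, 0, 6]

Derivation:
Element change: A[6] -3 -> 3, delta = 6
For k < 6: P[k] unchanged, delta_P[k] = 0
For k >= 6: P[k] shifts by exactly 6
Delta array: [0, 0, 0, 0, 0, 0, 6]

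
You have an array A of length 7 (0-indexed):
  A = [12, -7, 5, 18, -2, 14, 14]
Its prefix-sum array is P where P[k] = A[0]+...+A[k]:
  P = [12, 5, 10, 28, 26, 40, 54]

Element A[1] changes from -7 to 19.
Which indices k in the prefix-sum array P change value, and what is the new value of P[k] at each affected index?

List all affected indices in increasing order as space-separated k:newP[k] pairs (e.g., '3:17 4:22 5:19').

Answer: 1:31 2:36 3:54 4:52 5:66 6:80

Derivation:
P[k] = A[0] + ... + A[k]
P[k] includes A[1] iff k >= 1
Affected indices: 1, 2, ..., 6; delta = 26
  P[1]: 5 + 26 = 31
  P[2]: 10 + 26 = 36
  P[3]: 28 + 26 = 54
  P[4]: 26 + 26 = 52
  P[5]: 40 + 26 = 66
  P[6]: 54 + 26 = 80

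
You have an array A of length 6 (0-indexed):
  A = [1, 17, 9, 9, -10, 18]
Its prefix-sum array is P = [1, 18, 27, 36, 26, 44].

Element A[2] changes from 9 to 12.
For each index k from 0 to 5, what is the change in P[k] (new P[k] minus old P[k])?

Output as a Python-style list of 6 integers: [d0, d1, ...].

Element change: A[2] 9 -> 12, delta = 3
For k < 2: P[k] unchanged, delta_P[k] = 0
For k >= 2: P[k] shifts by exactly 3
Delta array: [0, 0, 3, 3, 3, 3]

Answer: [0, 0, 3, 3, 3, 3]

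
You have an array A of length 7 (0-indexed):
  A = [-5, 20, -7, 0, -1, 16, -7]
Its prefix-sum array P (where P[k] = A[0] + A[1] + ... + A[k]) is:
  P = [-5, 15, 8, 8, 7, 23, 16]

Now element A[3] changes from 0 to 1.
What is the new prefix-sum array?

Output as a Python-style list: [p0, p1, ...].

Answer: [-5, 15, 8, 9, 8, 24, 17]

Derivation:
Change: A[3] 0 -> 1, delta = 1
P[k] for k < 3: unchanged (A[3] not included)
P[k] for k >= 3: shift by delta = 1
  P[0] = -5 + 0 = -5
  P[1] = 15 + 0 = 15
  P[2] = 8 + 0 = 8
  P[3] = 8 + 1 = 9
  P[4] = 7 + 1 = 8
  P[5] = 23 + 1 = 24
  P[6] = 16 + 1 = 17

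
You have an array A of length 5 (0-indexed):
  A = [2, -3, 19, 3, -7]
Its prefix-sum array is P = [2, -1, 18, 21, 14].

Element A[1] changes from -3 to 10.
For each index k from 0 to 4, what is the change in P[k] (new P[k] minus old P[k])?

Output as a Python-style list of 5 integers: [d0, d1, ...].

Element change: A[1] -3 -> 10, delta = 13
For k < 1: P[k] unchanged, delta_P[k] = 0
For k >= 1: P[k] shifts by exactly 13
Delta array: [0, 13, 13, 13, 13]

Answer: [0, 13, 13, 13, 13]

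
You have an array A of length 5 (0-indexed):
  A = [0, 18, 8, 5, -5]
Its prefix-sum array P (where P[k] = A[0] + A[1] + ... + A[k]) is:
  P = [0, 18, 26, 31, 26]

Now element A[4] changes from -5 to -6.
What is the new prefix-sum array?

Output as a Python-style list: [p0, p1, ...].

Answer: [0, 18, 26, 31, 25]

Derivation:
Change: A[4] -5 -> -6, delta = -1
P[k] for k < 4: unchanged (A[4] not included)
P[k] for k >= 4: shift by delta = -1
  P[0] = 0 + 0 = 0
  P[1] = 18 + 0 = 18
  P[2] = 26 + 0 = 26
  P[3] = 31 + 0 = 31
  P[4] = 26 + -1 = 25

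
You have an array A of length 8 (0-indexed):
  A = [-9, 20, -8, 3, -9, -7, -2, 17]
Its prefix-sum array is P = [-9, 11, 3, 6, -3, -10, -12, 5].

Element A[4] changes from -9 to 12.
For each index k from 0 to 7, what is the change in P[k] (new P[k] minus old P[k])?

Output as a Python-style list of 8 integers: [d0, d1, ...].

Answer: [0, 0, 0, 0, 21, 21, 21, 21]

Derivation:
Element change: A[4] -9 -> 12, delta = 21
For k < 4: P[k] unchanged, delta_P[k] = 0
For k >= 4: P[k] shifts by exactly 21
Delta array: [0, 0, 0, 0, 21, 21, 21, 21]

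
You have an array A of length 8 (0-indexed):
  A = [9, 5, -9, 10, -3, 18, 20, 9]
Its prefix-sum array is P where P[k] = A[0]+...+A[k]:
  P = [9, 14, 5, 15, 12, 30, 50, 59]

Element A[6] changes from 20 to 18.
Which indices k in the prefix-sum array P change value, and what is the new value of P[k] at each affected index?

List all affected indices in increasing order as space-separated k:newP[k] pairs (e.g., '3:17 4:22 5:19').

P[k] = A[0] + ... + A[k]
P[k] includes A[6] iff k >= 6
Affected indices: 6, 7, ..., 7; delta = -2
  P[6]: 50 + -2 = 48
  P[7]: 59 + -2 = 57

Answer: 6:48 7:57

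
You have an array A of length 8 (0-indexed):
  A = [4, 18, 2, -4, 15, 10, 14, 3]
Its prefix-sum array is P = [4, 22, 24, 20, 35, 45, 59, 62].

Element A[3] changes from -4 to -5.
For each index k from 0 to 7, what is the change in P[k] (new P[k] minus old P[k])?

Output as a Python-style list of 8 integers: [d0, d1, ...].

Answer: [0, 0, 0, -1, -1, -1, -1, -1]

Derivation:
Element change: A[3] -4 -> -5, delta = -1
For k < 3: P[k] unchanged, delta_P[k] = 0
For k >= 3: P[k] shifts by exactly -1
Delta array: [0, 0, 0, -1, -1, -1, -1, -1]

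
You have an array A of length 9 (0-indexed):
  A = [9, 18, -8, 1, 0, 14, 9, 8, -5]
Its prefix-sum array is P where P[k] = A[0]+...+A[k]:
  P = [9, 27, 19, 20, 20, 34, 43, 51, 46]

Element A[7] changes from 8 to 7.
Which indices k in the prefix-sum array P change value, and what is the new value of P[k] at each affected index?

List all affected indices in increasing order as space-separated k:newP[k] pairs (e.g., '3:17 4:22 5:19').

P[k] = A[0] + ... + A[k]
P[k] includes A[7] iff k >= 7
Affected indices: 7, 8, ..., 8; delta = -1
  P[7]: 51 + -1 = 50
  P[8]: 46 + -1 = 45

Answer: 7:50 8:45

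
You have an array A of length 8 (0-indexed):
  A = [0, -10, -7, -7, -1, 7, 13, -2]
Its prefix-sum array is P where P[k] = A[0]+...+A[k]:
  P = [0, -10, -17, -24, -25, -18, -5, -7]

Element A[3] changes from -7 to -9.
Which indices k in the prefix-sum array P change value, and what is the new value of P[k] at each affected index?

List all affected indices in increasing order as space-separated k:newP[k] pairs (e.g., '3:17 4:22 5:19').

P[k] = A[0] + ... + A[k]
P[k] includes A[3] iff k >= 3
Affected indices: 3, 4, ..., 7; delta = -2
  P[3]: -24 + -2 = -26
  P[4]: -25 + -2 = -27
  P[5]: -18 + -2 = -20
  P[6]: -5 + -2 = -7
  P[7]: -7 + -2 = -9

Answer: 3:-26 4:-27 5:-20 6:-7 7:-9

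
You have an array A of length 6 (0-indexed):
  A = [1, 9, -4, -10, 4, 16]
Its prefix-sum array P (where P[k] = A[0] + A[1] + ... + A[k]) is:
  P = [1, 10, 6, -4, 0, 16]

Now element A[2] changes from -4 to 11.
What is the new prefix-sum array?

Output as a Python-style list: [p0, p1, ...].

Change: A[2] -4 -> 11, delta = 15
P[k] for k < 2: unchanged (A[2] not included)
P[k] for k >= 2: shift by delta = 15
  P[0] = 1 + 0 = 1
  P[1] = 10 + 0 = 10
  P[2] = 6 + 15 = 21
  P[3] = -4 + 15 = 11
  P[4] = 0 + 15 = 15
  P[5] = 16 + 15 = 31

Answer: [1, 10, 21, 11, 15, 31]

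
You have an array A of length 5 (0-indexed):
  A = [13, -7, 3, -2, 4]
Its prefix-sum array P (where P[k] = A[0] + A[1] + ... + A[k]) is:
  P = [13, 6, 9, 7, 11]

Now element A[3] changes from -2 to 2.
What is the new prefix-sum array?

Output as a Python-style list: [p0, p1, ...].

Change: A[3] -2 -> 2, delta = 4
P[k] for k < 3: unchanged (A[3] not included)
P[k] for k >= 3: shift by delta = 4
  P[0] = 13 + 0 = 13
  P[1] = 6 + 0 = 6
  P[2] = 9 + 0 = 9
  P[3] = 7 + 4 = 11
  P[4] = 11 + 4 = 15

Answer: [13, 6, 9, 11, 15]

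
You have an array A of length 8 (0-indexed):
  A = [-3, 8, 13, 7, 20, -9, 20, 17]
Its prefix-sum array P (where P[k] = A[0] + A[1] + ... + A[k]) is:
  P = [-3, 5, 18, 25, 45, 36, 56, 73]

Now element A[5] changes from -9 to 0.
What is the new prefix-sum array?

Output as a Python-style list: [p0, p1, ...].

Change: A[5] -9 -> 0, delta = 9
P[k] for k < 5: unchanged (A[5] not included)
P[k] for k >= 5: shift by delta = 9
  P[0] = -3 + 0 = -3
  P[1] = 5 + 0 = 5
  P[2] = 18 + 0 = 18
  P[3] = 25 + 0 = 25
  P[4] = 45 + 0 = 45
  P[5] = 36 + 9 = 45
  P[6] = 56 + 9 = 65
  P[7] = 73 + 9 = 82

Answer: [-3, 5, 18, 25, 45, 45, 65, 82]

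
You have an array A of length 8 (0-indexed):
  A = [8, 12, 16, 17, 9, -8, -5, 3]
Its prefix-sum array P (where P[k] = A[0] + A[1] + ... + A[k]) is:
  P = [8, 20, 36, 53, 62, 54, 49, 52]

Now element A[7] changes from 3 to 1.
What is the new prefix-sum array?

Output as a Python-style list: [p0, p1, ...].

Change: A[7] 3 -> 1, delta = -2
P[k] for k < 7: unchanged (A[7] not included)
P[k] for k >= 7: shift by delta = -2
  P[0] = 8 + 0 = 8
  P[1] = 20 + 0 = 20
  P[2] = 36 + 0 = 36
  P[3] = 53 + 0 = 53
  P[4] = 62 + 0 = 62
  P[5] = 54 + 0 = 54
  P[6] = 49 + 0 = 49
  P[7] = 52 + -2 = 50

Answer: [8, 20, 36, 53, 62, 54, 49, 50]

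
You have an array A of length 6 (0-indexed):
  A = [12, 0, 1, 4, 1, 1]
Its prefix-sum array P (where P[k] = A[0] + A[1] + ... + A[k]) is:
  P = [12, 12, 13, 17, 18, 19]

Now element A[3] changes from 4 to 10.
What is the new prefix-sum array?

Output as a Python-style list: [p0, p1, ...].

Change: A[3] 4 -> 10, delta = 6
P[k] for k < 3: unchanged (A[3] not included)
P[k] for k >= 3: shift by delta = 6
  P[0] = 12 + 0 = 12
  P[1] = 12 + 0 = 12
  P[2] = 13 + 0 = 13
  P[3] = 17 + 6 = 23
  P[4] = 18 + 6 = 24
  P[5] = 19 + 6 = 25

Answer: [12, 12, 13, 23, 24, 25]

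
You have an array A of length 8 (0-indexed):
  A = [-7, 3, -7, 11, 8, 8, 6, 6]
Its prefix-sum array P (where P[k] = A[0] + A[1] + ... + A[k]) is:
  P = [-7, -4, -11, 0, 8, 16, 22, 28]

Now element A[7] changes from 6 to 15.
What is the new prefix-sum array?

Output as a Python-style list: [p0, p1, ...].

Answer: [-7, -4, -11, 0, 8, 16, 22, 37]

Derivation:
Change: A[7] 6 -> 15, delta = 9
P[k] for k < 7: unchanged (A[7] not included)
P[k] for k >= 7: shift by delta = 9
  P[0] = -7 + 0 = -7
  P[1] = -4 + 0 = -4
  P[2] = -11 + 0 = -11
  P[3] = 0 + 0 = 0
  P[4] = 8 + 0 = 8
  P[5] = 16 + 0 = 16
  P[6] = 22 + 0 = 22
  P[7] = 28 + 9 = 37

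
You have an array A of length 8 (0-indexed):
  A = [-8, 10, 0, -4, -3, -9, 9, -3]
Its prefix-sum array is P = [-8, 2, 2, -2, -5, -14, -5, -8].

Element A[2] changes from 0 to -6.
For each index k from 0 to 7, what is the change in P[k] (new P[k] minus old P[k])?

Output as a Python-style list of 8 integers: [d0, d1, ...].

Element change: A[2] 0 -> -6, delta = -6
For k < 2: P[k] unchanged, delta_P[k] = 0
For k >= 2: P[k] shifts by exactly -6
Delta array: [0, 0, -6, -6, -6, -6, -6, -6]

Answer: [0, 0, -6, -6, -6, -6, -6, -6]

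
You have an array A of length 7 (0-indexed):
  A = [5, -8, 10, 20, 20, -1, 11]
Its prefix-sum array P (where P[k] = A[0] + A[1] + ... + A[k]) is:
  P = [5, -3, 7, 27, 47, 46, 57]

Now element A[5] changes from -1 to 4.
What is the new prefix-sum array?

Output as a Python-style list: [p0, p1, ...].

Answer: [5, -3, 7, 27, 47, 51, 62]

Derivation:
Change: A[5] -1 -> 4, delta = 5
P[k] for k < 5: unchanged (A[5] not included)
P[k] for k >= 5: shift by delta = 5
  P[0] = 5 + 0 = 5
  P[1] = -3 + 0 = -3
  P[2] = 7 + 0 = 7
  P[3] = 27 + 0 = 27
  P[4] = 47 + 0 = 47
  P[5] = 46 + 5 = 51
  P[6] = 57 + 5 = 62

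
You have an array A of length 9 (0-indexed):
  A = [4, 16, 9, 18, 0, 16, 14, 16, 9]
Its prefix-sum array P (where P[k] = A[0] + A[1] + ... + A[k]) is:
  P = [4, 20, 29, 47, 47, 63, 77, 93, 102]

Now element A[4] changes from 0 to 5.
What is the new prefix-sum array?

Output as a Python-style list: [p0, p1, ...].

Answer: [4, 20, 29, 47, 52, 68, 82, 98, 107]

Derivation:
Change: A[4] 0 -> 5, delta = 5
P[k] for k < 4: unchanged (A[4] not included)
P[k] for k >= 4: shift by delta = 5
  P[0] = 4 + 0 = 4
  P[1] = 20 + 0 = 20
  P[2] = 29 + 0 = 29
  P[3] = 47 + 0 = 47
  P[4] = 47 + 5 = 52
  P[5] = 63 + 5 = 68
  P[6] = 77 + 5 = 82
  P[7] = 93 + 5 = 98
  P[8] = 102 + 5 = 107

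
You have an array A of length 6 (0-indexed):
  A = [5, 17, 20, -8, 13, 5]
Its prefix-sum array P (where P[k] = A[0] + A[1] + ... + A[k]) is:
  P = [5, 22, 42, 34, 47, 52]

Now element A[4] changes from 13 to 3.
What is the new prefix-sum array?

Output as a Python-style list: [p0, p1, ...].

Change: A[4] 13 -> 3, delta = -10
P[k] for k < 4: unchanged (A[4] not included)
P[k] for k >= 4: shift by delta = -10
  P[0] = 5 + 0 = 5
  P[1] = 22 + 0 = 22
  P[2] = 42 + 0 = 42
  P[3] = 34 + 0 = 34
  P[4] = 47 + -10 = 37
  P[5] = 52 + -10 = 42

Answer: [5, 22, 42, 34, 37, 42]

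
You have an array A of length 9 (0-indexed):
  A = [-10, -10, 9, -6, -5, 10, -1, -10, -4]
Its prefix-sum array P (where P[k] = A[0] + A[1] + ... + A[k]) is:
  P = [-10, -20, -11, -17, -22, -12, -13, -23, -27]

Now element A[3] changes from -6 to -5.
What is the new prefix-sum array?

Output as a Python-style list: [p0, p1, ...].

Change: A[3] -6 -> -5, delta = 1
P[k] for k < 3: unchanged (A[3] not included)
P[k] for k >= 3: shift by delta = 1
  P[0] = -10 + 0 = -10
  P[1] = -20 + 0 = -20
  P[2] = -11 + 0 = -11
  P[3] = -17 + 1 = -16
  P[4] = -22 + 1 = -21
  P[5] = -12 + 1 = -11
  P[6] = -13 + 1 = -12
  P[7] = -23 + 1 = -22
  P[8] = -27 + 1 = -26

Answer: [-10, -20, -11, -16, -21, -11, -12, -22, -26]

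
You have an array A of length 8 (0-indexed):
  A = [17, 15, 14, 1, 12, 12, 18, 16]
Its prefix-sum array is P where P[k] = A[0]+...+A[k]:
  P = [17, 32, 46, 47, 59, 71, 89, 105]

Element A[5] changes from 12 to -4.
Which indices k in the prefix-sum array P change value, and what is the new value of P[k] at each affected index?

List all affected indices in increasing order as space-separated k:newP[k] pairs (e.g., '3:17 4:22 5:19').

P[k] = A[0] + ... + A[k]
P[k] includes A[5] iff k >= 5
Affected indices: 5, 6, ..., 7; delta = -16
  P[5]: 71 + -16 = 55
  P[6]: 89 + -16 = 73
  P[7]: 105 + -16 = 89

Answer: 5:55 6:73 7:89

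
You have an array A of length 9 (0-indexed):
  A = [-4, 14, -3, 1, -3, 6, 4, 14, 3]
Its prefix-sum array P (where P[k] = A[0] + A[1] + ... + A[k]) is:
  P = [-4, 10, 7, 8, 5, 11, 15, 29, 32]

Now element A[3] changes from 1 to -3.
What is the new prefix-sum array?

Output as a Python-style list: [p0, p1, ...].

Answer: [-4, 10, 7, 4, 1, 7, 11, 25, 28]

Derivation:
Change: A[3] 1 -> -3, delta = -4
P[k] for k < 3: unchanged (A[3] not included)
P[k] for k >= 3: shift by delta = -4
  P[0] = -4 + 0 = -4
  P[1] = 10 + 0 = 10
  P[2] = 7 + 0 = 7
  P[3] = 8 + -4 = 4
  P[4] = 5 + -4 = 1
  P[5] = 11 + -4 = 7
  P[6] = 15 + -4 = 11
  P[7] = 29 + -4 = 25
  P[8] = 32 + -4 = 28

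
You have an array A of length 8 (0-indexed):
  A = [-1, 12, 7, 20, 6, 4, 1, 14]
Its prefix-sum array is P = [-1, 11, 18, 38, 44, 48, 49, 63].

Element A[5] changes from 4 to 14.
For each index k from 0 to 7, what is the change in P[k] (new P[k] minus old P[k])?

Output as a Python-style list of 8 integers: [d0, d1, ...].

Element change: A[5] 4 -> 14, delta = 10
For k < 5: P[k] unchanged, delta_P[k] = 0
For k >= 5: P[k] shifts by exactly 10
Delta array: [0, 0, 0, 0, 0, 10, 10, 10]

Answer: [0, 0, 0, 0, 0, 10, 10, 10]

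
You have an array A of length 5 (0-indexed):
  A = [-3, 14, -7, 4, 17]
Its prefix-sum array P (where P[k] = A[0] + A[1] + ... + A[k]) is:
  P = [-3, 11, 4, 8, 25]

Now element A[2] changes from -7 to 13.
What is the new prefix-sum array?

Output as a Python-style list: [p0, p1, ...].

Answer: [-3, 11, 24, 28, 45]

Derivation:
Change: A[2] -7 -> 13, delta = 20
P[k] for k < 2: unchanged (A[2] not included)
P[k] for k >= 2: shift by delta = 20
  P[0] = -3 + 0 = -3
  P[1] = 11 + 0 = 11
  P[2] = 4 + 20 = 24
  P[3] = 8 + 20 = 28
  P[4] = 25 + 20 = 45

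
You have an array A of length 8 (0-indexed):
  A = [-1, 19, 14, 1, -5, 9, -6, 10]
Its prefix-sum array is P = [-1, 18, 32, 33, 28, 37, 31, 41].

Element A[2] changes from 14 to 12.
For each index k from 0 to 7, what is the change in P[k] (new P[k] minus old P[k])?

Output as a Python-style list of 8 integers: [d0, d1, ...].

Answer: [0, 0, -2, -2, -2, -2, -2, -2]

Derivation:
Element change: A[2] 14 -> 12, delta = -2
For k < 2: P[k] unchanged, delta_P[k] = 0
For k >= 2: P[k] shifts by exactly -2
Delta array: [0, 0, -2, -2, -2, -2, -2, -2]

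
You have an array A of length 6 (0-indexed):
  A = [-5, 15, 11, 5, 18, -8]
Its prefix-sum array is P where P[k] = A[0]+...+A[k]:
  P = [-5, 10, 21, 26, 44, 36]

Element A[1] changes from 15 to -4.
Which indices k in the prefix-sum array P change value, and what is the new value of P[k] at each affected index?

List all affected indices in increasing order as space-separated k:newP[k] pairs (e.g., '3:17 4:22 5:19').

Answer: 1:-9 2:2 3:7 4:25 5:17

Derivation:
P[k] = A[0] + ... + A[k]
P[k] includes A[1] iff k >= 1
Affected indices: 1, 2, ..., 5; delta = -19
  P[1]: 10 + -19 = -9
  P[2]: 21 + -19 = 2
  P[3]: 26 + -19 = 7
  P[4]: 44 + -19 = 25
  P[5]: 36 + -19 = 17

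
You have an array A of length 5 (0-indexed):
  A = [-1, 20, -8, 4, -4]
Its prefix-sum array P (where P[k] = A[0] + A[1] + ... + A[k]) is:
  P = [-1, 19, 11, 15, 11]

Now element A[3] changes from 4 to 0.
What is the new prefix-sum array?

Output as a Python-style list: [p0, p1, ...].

Change: A[3] 4 -> 0, delta = -4
P[k] for k < 3: unchanged (A[3] not included)
P[k] for k >= 3: shift by delta = -4
  P[0] = -1 + 0 = -1
  P[1] = 19 + 0 = 19
  P[2] = 11 + 0 = 11
  P[3] = 15 + -4 = 11
  P[4] = 11 + -4 = 7

Answer: [-1, 19, 11, 11, 7]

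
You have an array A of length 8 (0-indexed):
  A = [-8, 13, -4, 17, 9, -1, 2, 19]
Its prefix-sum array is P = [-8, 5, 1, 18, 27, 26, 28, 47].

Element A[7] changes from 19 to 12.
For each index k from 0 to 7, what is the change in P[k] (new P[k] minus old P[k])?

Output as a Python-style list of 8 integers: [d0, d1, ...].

Answer: [0, 0, 0, 0, 0, 0, 0, -7]

Derivation:
Element change: A[7] 19 -> 12, delta = -7
For k < 7: P[k] unchanged, delta_P[k] = 0
For k >= 7: P[k] shifts by exactly -7
Delta array: [0, 0, 0, 0, 0, 0, 0, -7]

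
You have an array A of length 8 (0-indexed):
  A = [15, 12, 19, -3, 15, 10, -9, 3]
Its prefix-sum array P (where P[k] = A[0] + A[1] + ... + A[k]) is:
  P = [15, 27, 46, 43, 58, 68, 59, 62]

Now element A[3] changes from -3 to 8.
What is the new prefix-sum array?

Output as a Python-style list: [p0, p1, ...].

Answer: [15, 27, 46, 54, 69, 79, 70, 73]

Derivation:
Change: A[3] -3 -> 8, delta = 11
P[k] for k < 3: unchanged (A[3] not included)
P[k] for k >= 3: shift by delta = 11
  P[0] = 15 + 0 = 15
  P[1] = 27 + 0 = 27
  P[2] = 46 + 0 = 46
  P[3] = 43 + 11 = 54
  P[4] = 58 + 11 = 69
  P[5] = 68 + 11 = 79
  P[6] = 59 + 11 = 70
  P[7] = 62 + 11 = 73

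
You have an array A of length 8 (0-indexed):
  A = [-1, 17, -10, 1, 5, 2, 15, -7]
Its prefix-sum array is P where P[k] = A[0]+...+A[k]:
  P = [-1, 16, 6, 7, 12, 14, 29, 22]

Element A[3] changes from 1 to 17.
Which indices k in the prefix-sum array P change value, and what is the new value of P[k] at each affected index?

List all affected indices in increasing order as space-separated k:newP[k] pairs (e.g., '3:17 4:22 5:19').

Answer: 3:23 4:28 5:30 6:45 7:38

Derivation:
P[k] = A[0] + ... + A[k]
P[k] includes A[3] iff k >= 3
Affected indices: 3, 4, ..., 7; delta = 16
  P[3]: 7 + 16 = 23
  P[4]: 12 + 16 = 28
  P[5]: 14 + 16 = 30
  P[6]: 29 + 16 = 45
  P[7]: 22 + 16 = 38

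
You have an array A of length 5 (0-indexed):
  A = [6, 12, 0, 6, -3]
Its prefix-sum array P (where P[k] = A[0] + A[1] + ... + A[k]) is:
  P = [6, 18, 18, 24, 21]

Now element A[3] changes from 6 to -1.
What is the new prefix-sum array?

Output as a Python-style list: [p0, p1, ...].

Answer: [6, 18, 18, 17, 14]

Derivation:
Change: A[3] 6 -> -1, delta = -7
P[k] for k < 3: unchanged (A[3] not included)
P[k] for k >= 3: shift by delta = -7
  P[0] = 6 + 0 = 6
  P[1] = 18 + 0 = 18
  P[2] = 18 + 0 = 18
  P[3] = 24 + -7 = 17
  P[4] = 21 + -7 = 14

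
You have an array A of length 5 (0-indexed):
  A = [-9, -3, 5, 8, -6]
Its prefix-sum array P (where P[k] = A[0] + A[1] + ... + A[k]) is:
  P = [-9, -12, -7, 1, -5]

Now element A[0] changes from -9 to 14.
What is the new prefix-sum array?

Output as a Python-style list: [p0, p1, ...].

Change: A[0] -9 -> 14, delta = 23
P[k] for k < 0: unchanged (A[0] not included)
P[k] for k >= 0: shift by delta = 23
  P[0] = -9 + 23 = 14
  P[1] = -12 + 23 = 11
  P[2] = -7 + 23 = 16
  P[3] = 1 + 23 = 24
  P[4] = -5 + 23 = 18

Answer: [14, 11, 16, 24, 18]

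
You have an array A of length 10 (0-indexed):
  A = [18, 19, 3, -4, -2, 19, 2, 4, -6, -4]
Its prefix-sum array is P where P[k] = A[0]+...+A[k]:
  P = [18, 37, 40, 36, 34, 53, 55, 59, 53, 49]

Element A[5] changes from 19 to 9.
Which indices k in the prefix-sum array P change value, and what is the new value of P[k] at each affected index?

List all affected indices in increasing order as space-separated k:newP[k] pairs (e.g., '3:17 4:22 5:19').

P[k] = A[0] + ... + A[k]
P[k] includes A[5] iff k >= 5
Affected indices: 5, 6, ..., 9; delta = -10
  P[5]: 53 + -10 = 43
  P[6]: 55 + -10 = 45
  P[7]: 59 + -10 = 49
  P[8]: 53 + -10 = 43
  P[9]: 49 + -10 = 39

Answer: 5:43 6:45 7:49 8:43 9:39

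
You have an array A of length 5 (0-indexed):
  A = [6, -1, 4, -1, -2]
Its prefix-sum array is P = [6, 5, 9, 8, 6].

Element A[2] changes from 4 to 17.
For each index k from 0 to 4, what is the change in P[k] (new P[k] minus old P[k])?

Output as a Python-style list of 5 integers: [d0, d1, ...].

Answer: [0, 0, 13, 13, 13]

Derivation:
Element change: A[2] 4 -> 17, delta = 13
For k < 2: P[k] unchanged, delta_P[k] = 0
For k >= 2: P[k] shifts by exactly 13
Delta array: [0, 0, 13, 13, 13]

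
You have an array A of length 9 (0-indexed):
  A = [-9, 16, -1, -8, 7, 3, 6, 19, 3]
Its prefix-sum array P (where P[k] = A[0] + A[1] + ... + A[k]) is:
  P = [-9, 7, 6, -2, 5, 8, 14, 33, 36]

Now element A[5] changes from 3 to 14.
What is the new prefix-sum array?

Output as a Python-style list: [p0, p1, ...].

Answer: [-9, 7, 6, -2, 5, 19, 25, 44, 47]

Derivation:
Change: A[5] 3 -> 14, delta = 11
P[k] for k < 5: unchanged (A[5] not included)
P[k] for k >= 5: shift by delta = 11
  P[0] = -9 + 0 = -9
  P[1] = 7 + 0 = 7
  P[2] = 6 + 0 = 6
  P[3] = -2 + 0 = -2
  P[4] = 5 + 0 = 5
  P[5] = 8 + 11 = 19
  P[6] = 14 + 11 = 25
  P[7] = 33 + 11 = 44
  P[8] = 36 + 11 = 47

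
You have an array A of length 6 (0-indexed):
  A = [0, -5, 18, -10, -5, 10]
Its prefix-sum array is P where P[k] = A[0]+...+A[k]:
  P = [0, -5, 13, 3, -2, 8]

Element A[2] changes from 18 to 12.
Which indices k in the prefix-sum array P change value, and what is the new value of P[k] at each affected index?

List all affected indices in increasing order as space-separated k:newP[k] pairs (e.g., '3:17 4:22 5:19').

P[k] = A[0] + ... + A[k]
P[k] includes A[2] iff k >= 2
Affected indices: 2, 3, ..., 5; delta = -6
  P[2]: 13 + -6 = 7
  P[3]: 3 + -6 = -3
  P[4]: -2 + -6 = -8
  P[5]: 8 + -6 = 2

Answer: 2:7 3:-3 4:-8 5:2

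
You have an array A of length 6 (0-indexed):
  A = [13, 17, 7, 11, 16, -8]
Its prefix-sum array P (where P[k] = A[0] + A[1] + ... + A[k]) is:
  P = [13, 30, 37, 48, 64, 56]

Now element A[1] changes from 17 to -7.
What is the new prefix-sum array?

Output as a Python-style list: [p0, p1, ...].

Answer: [13, 6, 13, 24, 40, 32]

Derivation:
Change: A[1] 17 -> -7, delta = -24
P[k] for k < 1: unchanged (A[1] not included)
P[k] for k >= 1: shift by delta = -24
  P[0] = 13 + 0 = 13
  P[1] = 30 + -24 = 6
  P[2] = 37 + -24 = 13
  P[3] = 48 + -24 = 24
  P[4] = 64 + -24 = 40
  P[5] = 56 + -24 = 32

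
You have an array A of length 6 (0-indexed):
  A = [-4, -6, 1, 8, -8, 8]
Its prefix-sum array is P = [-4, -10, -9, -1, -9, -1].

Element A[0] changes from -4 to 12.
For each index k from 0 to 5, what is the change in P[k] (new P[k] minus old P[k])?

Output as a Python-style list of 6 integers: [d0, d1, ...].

Answer: [16, 16, 16, 16, 16, 16]

Derivation:
Element change: A[0] -4 -> 12, delta = 16
For k < 0: P[k] unchanged, delta_P[k] = 0
For k >= 0: P[k] shifts by exactly 16
Delta array: [16, 16, 16, 16, 16, 16]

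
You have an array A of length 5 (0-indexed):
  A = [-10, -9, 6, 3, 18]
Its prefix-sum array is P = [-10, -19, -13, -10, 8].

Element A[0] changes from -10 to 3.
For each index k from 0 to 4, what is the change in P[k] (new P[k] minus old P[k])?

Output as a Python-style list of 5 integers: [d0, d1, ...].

Element change: A[0] -10 -> 3, delta = 13
For k < 0: P[k] unchanged, delta_P[k] = 0
For k >= 0: P[k] shifts by exactly 13
Delta array: [13, 13, 13, 13, 13]

Answer: [13, 13, 13, 13, 13]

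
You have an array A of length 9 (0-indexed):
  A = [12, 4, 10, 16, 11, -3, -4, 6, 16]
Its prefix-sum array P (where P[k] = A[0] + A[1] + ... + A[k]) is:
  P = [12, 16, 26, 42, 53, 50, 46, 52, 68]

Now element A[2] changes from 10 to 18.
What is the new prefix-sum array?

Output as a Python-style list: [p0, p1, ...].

Answer: [12, 16, 34, 50, 61, 58, 54, 60, 76]

Derivation:
Change: A[2] 10 -> 18, delta = 8
P[k] for k < 2: unchanged (A[2] not included)
P[k] for k >= 2: shift by delta = 8
  P[0] = 12 + 0 = 12
  P[1] = 16 + 0 = 16
  P[2] = 26 + 8 = 34
  P[3] = 42 + 8 = 50
  P[4] = 53 + 8 = 61
  P[5] = 50 + 8 = 58
  P[6] = 46 + 8 = 54
  P[7] = 52 + 8 = 60
  P[8] = 68 + 8 = 76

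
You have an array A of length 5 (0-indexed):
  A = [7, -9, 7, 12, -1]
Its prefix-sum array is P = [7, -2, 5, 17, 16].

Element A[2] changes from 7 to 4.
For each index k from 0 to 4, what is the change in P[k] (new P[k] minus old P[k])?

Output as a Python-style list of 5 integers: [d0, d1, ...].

Element change: A[2] 7 -> 4, delta = -3
For k < 2: P[k] unchanged, delta_P[k] = 0
For k >= 2: P[k] shifts by exactly -3
Delta array: [0, 0, -3, -3, -3]

Answer: [0, 0, -3, -3, -3]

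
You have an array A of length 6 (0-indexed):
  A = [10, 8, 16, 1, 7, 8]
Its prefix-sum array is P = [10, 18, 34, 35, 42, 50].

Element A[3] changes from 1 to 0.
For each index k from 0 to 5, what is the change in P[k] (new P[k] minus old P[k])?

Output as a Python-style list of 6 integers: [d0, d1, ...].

Element change: A[3] 1 -> 0, delta = -1
For k < 3: P[k] unchanged, delta_P[k] = 0
For k >= 3: P[k] shifts by exactly -1
Delta array: [0, 0, 0, -1, -1, -1]

Answer: [0, 0, 0, -1, -1, -1]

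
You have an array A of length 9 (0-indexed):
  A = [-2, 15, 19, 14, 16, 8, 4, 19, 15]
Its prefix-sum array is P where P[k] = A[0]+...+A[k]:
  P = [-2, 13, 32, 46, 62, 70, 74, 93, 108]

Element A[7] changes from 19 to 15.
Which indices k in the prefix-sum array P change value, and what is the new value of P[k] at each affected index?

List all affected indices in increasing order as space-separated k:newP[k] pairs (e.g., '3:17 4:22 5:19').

P[k] = A[0] + ... + A[k]
P[k] includes A[7] iff k >= 7
Affected indices: 7, 8, ..., 8; delta = -4
  P[7]: 93 + -4 = 89
  P[8]: 108 + -4 = 104

Answer: 7:89 8:104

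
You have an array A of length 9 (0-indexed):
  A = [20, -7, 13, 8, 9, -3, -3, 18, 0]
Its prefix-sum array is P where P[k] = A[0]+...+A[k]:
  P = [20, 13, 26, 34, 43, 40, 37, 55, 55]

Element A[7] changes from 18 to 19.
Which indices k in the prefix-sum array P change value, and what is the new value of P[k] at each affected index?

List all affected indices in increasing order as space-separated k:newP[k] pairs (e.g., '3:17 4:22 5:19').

P[k] = A[0] + ... + A[k]
P[k] includes A[7] iff k >= 7
Affected indices: 7, 8, ..., 8; delta = 1
  P[7]: 55 + 1 = 56
  P[8]: 55 + 1 = 56

Answer: 7:56 8:56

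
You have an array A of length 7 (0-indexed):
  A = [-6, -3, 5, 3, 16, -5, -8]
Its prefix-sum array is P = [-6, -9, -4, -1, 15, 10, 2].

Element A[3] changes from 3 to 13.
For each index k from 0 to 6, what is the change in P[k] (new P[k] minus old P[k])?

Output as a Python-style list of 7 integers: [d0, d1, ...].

Answer: [0, 0, 0, 10, 10, 10, 10]

Derivation:
Element change: A[3] 3 -> 13, delta = 10
For k < 3: P[k] unchanged, delta_P[k] = 0
For k >= 3: P[k] shifts by exactly 10
Delta array: [0, 0, 0, 10, 10, 10, 10]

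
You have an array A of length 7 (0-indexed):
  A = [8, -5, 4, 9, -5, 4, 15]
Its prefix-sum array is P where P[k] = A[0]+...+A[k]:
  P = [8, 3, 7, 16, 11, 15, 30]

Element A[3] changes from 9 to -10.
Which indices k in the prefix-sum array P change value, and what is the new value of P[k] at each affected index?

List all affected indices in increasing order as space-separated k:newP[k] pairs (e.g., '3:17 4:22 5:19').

P[k] = A[0] + ... + A[k]
P[k] includes A[3] iff k >= 3
Affected indices: 3, 4, ..., 6; delta = -19
  P[3]: 16 + -19 = -3
  P[4]: 11 + -19 = -8
  P[5]: 15 + -19 = -4
  P[6]: 30 + -19 = 11

Answer: 3:-3 4:-8 5:-4 6:11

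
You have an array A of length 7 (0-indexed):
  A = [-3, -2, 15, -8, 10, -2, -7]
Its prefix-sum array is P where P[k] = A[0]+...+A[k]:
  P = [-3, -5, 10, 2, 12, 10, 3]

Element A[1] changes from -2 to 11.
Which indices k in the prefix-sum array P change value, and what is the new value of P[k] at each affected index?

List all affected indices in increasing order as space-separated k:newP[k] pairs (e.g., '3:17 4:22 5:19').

Answer: 1:8 2:23 3:15 4:25 5:23 6:16

Derivation:
P[k] = A[0] + ... + A[k]
P[k] includes A[1] iff k >= 1
Affected indices: 1, 2, ..., 6; delta = 13
  P[1]: -5 + 13 = 8
  P[2]: 10 + 13 = 23
  P[3]: 2 + 13 = 15
  P[4]: 12 + 13 = 25
  P[5]: 10 + 13 = 23
  P[6]: 3 + 13 = 16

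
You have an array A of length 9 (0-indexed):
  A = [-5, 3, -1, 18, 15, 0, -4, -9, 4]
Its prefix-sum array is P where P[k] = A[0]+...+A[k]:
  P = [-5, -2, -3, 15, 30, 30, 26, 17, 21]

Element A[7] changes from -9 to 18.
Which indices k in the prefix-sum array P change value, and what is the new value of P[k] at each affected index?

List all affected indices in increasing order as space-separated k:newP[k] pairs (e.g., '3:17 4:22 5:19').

Answer: 7:44 8:48

Derivation:
P[k] = A[0] + ... + A[k]
P[k] includes A[7] iff k >= 7
Affected indices: 7, 8, ..., 8; delta = 27
  P[7]: 17 + 27 = 44
  P[8]: 21 + 27 = 48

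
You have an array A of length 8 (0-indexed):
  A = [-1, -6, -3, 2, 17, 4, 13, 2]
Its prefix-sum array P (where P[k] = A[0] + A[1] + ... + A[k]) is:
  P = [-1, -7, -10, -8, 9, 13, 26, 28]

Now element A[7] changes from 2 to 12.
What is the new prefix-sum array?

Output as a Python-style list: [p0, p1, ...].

Change: A[7] 2 -> 12, delta = 10
P[k] for k < 7: unchanged (A[7] not included)
P[k] for k >= 7: shift by delta = 10
  P[0] = -1 + 0 = -1
  P[1] = -7 + 0 = -7
  P[2] = -10 + 0 = -10
  P[3] = -8 + 0 = -8
  P[4] = 9 + 0 = 9
  P[5] = 13 + 0 = 13
  P[6] = 26 + 0 = 26
  P[7] = 28 + 10 = 38

Answer: [-1, -7, -10, -8, 9, 13, 26, 38]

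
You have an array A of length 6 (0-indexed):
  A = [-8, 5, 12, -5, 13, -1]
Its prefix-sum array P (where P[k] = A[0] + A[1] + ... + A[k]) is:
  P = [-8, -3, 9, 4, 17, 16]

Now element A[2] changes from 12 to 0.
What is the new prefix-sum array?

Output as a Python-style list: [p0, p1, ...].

Change: A[2] 12 -> 0, delta = -12
P[k] for k < 2: unchanged (A[2] not included)
P[k] for k >= 2: shift by delta = -12
  P[0] = -8 + 0 = -8
  P[1] = -3 + 0 = -3
  P[2] = 9 + -12 = -3
  P[3] = 4 + -12 = -8
  P[4] = 17 + -12 = 5
  P[5] = 16 + -12 = 4

Answer: [-8, -3, -3, -8, 5, 4]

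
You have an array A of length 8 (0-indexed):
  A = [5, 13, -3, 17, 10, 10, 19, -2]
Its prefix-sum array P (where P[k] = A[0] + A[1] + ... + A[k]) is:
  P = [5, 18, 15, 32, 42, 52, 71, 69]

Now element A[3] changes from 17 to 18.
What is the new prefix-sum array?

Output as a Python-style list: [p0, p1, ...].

Answer: [5, 18, 15, 33, 43, 53, 72, 70]

Derivation:
Change: A[3] 17 -> 18, delta = 1
P[k] for k < 3: unchanged (A[3] not included)
P[k] for k >= 3: shift by delta = 1
  P[0] = 5 + 0 = 5
  P[1] = 18 + 0 = 18
  P[2] = 15 + 0 = 15
  P[3] = 32 + 1 = 33
  P[4] = 42 + 1 = 43
  P[5] = 52 + 1 = 53
  P[6] = 71 + 1 = 72
  P[7] = 69 + 1 = 70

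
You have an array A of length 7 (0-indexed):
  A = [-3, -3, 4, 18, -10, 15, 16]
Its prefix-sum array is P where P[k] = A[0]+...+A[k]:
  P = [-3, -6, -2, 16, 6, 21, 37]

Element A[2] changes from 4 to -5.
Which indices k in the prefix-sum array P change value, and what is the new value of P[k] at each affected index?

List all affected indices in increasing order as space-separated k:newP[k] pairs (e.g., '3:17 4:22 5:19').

Answer: 2:-11 3:7 4:-3 5:12 6:28

Derivation:
P[k] = A[0] + ... + A[k]
P[k] includes A[2] iff k >= 2
Affected indices: 2, 3, ..., 6; delta = -9
  P[2]: -2 + -9 = -11
  P[3]: 16 + -9 = 7
  P[4]: 6 + -9 = -3
  P[5]: 21 + -9 = 12
  P[6]: 37 + -9 = 28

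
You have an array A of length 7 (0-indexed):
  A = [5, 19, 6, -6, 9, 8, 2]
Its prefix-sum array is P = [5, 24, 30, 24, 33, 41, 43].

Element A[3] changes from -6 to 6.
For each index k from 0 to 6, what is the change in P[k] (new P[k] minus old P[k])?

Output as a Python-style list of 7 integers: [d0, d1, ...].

Answer: [0, 0, 0, 12, 12, 12, 12]

Derivation:
Element change: A[3] -6 -> 6, delta = 12
For k < 3: P[k] unchanged, delta_P[k] = 0
For k >= 3: P[k] shifts by exactly 12
Delta array: [0, 0, 0, 12, 12, 12, 12]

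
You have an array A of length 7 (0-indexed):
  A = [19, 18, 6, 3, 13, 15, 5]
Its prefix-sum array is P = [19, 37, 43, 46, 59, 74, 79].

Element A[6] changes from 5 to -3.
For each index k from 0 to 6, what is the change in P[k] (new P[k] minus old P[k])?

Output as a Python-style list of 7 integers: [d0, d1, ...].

Element change: A[6] 5 -> -3, delta = -8
For k < 6: P[k] unchanged, delta_P[k] = 0
For k >= 6: P[k] shifts by exactly -8
Delta array: [0, 0, 0, 0, 0, 0, -8]

Answer: [0, 0, 0, 0, 0, 0, -8]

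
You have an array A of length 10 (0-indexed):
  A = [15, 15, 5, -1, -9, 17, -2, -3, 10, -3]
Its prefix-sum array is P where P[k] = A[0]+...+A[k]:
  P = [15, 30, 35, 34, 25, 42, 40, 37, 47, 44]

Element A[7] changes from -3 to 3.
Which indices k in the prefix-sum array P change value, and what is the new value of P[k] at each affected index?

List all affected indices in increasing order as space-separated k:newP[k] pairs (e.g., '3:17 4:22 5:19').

Answer: 7:43 8:53 9:50

Derivation:
P[k] = A[0] + ... + A[k]
P[k] includes A[7] iff k >= 7
Affected indices: 7, 8, ..., 9; delta = 6
  P[7]: 37 + 6 = 43
  P[8]: 47 + 6 = 53
  P[9]: 44 + 6 = 50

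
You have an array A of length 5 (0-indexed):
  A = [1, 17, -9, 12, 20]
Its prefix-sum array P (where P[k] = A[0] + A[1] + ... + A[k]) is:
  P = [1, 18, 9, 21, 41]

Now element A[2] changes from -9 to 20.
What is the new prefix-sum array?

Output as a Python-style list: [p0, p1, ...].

Answer: [1, 18, 38, 50, 70]

Derivation:
Change: A[2] -9 -> 20, delta = 29
P[k] for k < 2: unchanged (A[2] not included)
P[k] for k >= 2: shift by delta = 29
  P[0] = 1 + 0 = 1
  P[1] = 18 + 0 = 18
  P[2] = 9 + 29 = 38
  P[3] = 21 + 29 = 50
  P[4] = 41 + 29 = 70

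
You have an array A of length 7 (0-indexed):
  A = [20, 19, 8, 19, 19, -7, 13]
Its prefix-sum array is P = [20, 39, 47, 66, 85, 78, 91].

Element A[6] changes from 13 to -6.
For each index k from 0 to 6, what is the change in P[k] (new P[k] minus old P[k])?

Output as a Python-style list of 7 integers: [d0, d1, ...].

Element change: A[6] 13 -> -6, delta = -19
For k < 6: P[k] unchanged, delta_P[k] = 0
For k >= 6: P[k] shifts by exactly -19
Delta array: [0, 0, 0, 0, 0, 0, -19]

Answer: [0, 0, 0, 0, 0, 0, -19]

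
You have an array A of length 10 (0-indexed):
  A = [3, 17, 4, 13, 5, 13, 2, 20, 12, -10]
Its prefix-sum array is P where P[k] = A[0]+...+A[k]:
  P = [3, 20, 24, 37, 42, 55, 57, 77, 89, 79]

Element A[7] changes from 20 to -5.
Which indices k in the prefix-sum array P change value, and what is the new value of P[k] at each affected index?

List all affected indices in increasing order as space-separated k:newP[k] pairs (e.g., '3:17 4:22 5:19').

P[k] = A[0] + ... + A[k]
P[k] includes A[7] iff k >= 7
Affected indices: 7, 8, ..., 9; delta = -25
  P[7]: 77 + -25 = 52
  P[8]: 89 + -25 = 64
  P[9]: 79 + -25 = 54

Answer: 7:52 8:64 9:54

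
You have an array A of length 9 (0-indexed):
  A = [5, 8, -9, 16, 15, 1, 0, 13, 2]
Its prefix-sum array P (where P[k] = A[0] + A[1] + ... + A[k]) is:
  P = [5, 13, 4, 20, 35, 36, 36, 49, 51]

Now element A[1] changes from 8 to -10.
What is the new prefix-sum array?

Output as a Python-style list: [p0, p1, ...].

Change: A[1] 8 -> -10, delta = -18
P[k] for k < 1: unchanged (A[1] not included)
P[k] for k >= 1: shift by delta = -18
  P[0] = 5 + 0 = 5
  P[1] = 13 + -18 = -5
  P[2] = 4 + -18 = -14
  P[3] = 20 + -18 = 2
  P[4] = 35 + -18 = 17
  P[5] = 36 + -18 = 18
  P[6] = 36 + -18 = 18
  P[7] = 49 + -18 = 31
  P[8] = 51 + -18 = 33

Answer: [5, -5, -14, 2, 17, 18, 18, 31, 33]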